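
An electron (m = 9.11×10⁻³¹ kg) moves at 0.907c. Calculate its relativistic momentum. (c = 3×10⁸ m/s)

γ = 1/√(1 - 0.907²) = 2.3746
v = 0.907 × 3×10⁸ = 2.721×10⁸ m/s
p = γmv = 2.3746 × 9.11×10⁻³¹ × 2.721×10⁸ = 5.886×10⁻²² kg·m/s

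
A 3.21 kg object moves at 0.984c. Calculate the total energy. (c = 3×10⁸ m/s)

γ = 1/√(1 - 0.984²) = 5.612666
mc² = 3.21 × (3×10⁸)² = 2.889×10¹⁷ J
E = γmc² = 5.612666 × 2.889×10¹⁷ = 1.621×10¹⁸ J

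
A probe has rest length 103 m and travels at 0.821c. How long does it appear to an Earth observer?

Proper length L₀ = 103 m
γ = 1/√(1 - 0.821²) = 1.7515
L = L₀/γ = 103/1.7515 = 58.81 m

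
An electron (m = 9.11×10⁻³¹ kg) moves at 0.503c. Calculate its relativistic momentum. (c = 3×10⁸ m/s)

γ = 1/√(1 - 0.503²) = 1.157
v = 0.503 × 3×10⁸ = 1.509×10⁸ m/s
p = γmv = 1.157 × 9.11×10⁻³¹ × 1.509×10⁸ = 1.591×10⁻²² kg·m/s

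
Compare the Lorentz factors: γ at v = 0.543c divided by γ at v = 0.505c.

γ₁ = 1/√(1 - 0.543²) = 1.191
γ₂ = 1/√(1 - 0.505²) = 1.159
γ₁/γ₂ = 1.191/1.159 = 1.028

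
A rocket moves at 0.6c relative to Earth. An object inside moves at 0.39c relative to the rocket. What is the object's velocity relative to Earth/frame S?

u = (u' + v)/(1 + u'v/c²)
Numerator: 0.39 + 0.6 = 0.99
Denominator: 1 + 0.234 = 1.234
u = 0.99/1.234 = 0.8023c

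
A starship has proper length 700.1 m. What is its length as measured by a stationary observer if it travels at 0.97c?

Proper length L₀ = 700.1 m
γ = 1/√(1 - 0.97²) = 4.113
L = L₀/γ = 700.1/4.113 = 170.2 m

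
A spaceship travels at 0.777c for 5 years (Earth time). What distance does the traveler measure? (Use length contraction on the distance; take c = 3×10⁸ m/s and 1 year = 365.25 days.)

Earth distance: d = v × t = 0.777c × 5 yr = 3.678×10¹⁶ m
γ = 1.589
d' = d/γ = 3.678×10¹⁶/1.589 = 2.315×10¹⁶ m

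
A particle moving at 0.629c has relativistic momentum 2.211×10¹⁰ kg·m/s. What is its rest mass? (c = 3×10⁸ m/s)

γ = 1/√(1 - 0.629²) = 1.2863
v = 0.629 × 3×10⁸ = 1.887×10⁸ m/s
m = p/(γv) = 2.211×10¹⁰/(1.2863 × 1.887×10⁸) = 91.09 kg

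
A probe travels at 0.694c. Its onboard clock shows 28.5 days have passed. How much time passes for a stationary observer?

Proper time Δt₀ = 28.5 days
γ = 1/√(1 - 0.694²) = 1.3889
Δt = γΔt₀ = 1.3889 × 28.5 = 39.58 days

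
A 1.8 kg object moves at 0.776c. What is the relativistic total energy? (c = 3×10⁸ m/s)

γ = 1/√(1 - 0.776²) = 1.585
mc² = 1.8 × (3×10⁸)² = 1.620×10¹⁷ J
E = γmc² = 1.585 × 1.620×10¹⁷ = 2.568×10¹⁷ J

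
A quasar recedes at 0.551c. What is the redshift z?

β = 0.551
(1+β)/(1-β) = 1.551/0.449 = 3.4543
√(3.4543) = 1.8586
z = 1.8586 - 1 = 0.8586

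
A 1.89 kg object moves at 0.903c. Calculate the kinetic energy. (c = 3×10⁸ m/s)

γ = 1/√(1 - 0.903²) = 2.3275
γ - 1 = 1.3275
KE = (γ-1)mc² = 1.3275 × 1.89 × (3×10⁸)² = 2.258×10¹⁷ J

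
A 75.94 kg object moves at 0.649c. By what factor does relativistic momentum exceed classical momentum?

p_rel = γmv, p_class = mv
Ratio = γ = 1/√(1 - 0.649²) = 1.314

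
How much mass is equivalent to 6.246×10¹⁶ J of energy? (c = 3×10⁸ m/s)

From E = mc², we get m = E/c²
c² = (3×10⁸)² = 9×10¹⁶ m²/s²
m = 6.246×10¹⁶ / 9×10¹⁶ = 0.6940 kg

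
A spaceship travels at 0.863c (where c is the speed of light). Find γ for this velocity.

v/c = 0.863, so (v/c)² = 0.744769
1 - (v/c)² = 0.255231
γ = 1/√(0.255231) = 1.979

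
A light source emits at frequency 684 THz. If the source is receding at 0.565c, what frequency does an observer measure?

β = v/c = 0.565
(1-β)/(1+β) = 0.435/1.565 = 0.27796
Doppler factor = √(0.27796) = 0.5272
f_obs = 684 × 0.5272 = 360.6 THz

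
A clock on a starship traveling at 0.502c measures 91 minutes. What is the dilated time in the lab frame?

Proper time Δt₀ = 91 minutes
γ = 1/√(1 - 0.502²) = 1.156
Δt = γΔt₀ = 1.156 × 91 = 105.2 minutes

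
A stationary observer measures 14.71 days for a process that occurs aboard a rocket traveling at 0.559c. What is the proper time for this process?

Dilated time Δt = 14.71 days
γ = 1/√(1 - 0.559²) = 1.206
Δt₀ = Δt/γ = 14.71/1.206 = 12.20 days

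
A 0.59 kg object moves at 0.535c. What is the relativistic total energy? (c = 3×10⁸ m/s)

γ = 1/√(1 - 0.535²) = 1.1836
mc² = 0.59 × (3×10⁸)² = 5.310×10¹⁶ J
E = γmc² = 1.1836 × 5.310×10¹⁶ = 6.285×10¹⁶ J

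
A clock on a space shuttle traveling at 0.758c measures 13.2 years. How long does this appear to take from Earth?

Proper time Δt₀ = 13.2 years
γ = 1/√(1 - 0.758²) = 1.533
Δt = γΔt₀ = 1.533 × 13.2 = 20.24 years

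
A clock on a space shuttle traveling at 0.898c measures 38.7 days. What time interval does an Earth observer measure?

Proper time Δt₀ = 38.7 days
γ = 1/√(1 - 0.898²) = 2.2728
Δt = γΔt₀ = 2.2728 × 38.7 = 87.96 days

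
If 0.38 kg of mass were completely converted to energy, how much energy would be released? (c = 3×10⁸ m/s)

Using E = mc²:
c² = (3×10⁸)² = 9×10¹⁶ m²/s²
E = 0.38 × 9×10¹⁶ = 3.420×10¹⁶ J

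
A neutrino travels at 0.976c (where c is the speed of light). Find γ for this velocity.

v/c = 0.976, so (v/c)² = 0.952576
1 - (v/c)² = 0.047424
γ = 1/√(0.047424) = 4.592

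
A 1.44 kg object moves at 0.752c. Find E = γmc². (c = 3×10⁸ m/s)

γ = 1/√(1 - 0.752²) = 1.517
mc² = 1.44 × (3×10⁸)² = 1.296×10¹⁷ J
E = γmc² = 1.517 × 1.296×10¹⁷ = 1.966×10¹⁷ J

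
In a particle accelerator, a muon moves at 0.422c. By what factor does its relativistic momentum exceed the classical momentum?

p_rel = γmv, p_class = mv
Ratio = γ = 1/√(1 - 0.422²)
= 1/√(0.821916) = 1.103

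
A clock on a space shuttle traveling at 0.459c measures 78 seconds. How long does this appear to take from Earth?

Proper time Δt₀ = 78 seconds
γ = 1/√(1 - 0.459²) = 1.12557
Δt = γΔt₀ = 1.12557 × 78 = 87.79 seconds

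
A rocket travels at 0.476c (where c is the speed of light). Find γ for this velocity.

v/c = 0.476, so (v/c)² = 0.226576
1 - (v/c)² = 0.773424
γ = 1/√(0.773424) = 1.137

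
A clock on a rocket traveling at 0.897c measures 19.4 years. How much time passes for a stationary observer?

Proper time Δt₀ = 19.4 years
γ = 1/√(1 - 0.897²) = 2.2623
Δt = γΔt₀ = 2.2623 × 19.4 = 43.89 years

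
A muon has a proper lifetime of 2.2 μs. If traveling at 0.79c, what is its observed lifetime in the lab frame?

Proper lifetime τ₀ = 2.2 μs
γ = 1/√(1 - 0.79²) = 1.631
τ = γτ₀ = 1.631 × 2.2 μs = 3.588 μs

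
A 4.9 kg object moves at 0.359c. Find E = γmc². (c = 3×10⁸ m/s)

γ = 1/√(1 - 0.359²) = 1.0714
mc² = 4.9 × (3×10⁸)² = 4.410×10¹⁷ J
E = γmc² = 1.0714 × 4.410×10¹⁷ = 4.725×10¹⁷ J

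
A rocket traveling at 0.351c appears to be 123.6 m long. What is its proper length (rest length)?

Contracted length L = 123.6 m
γ = 1/√(1 - 0.351²) = 1.068
L₀ = γL = 1.068 × 123.6 = 132.0 m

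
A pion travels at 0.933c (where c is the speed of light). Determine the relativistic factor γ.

v/c = 0.933, so (v/c)² = 0.870489
1 - (v/c)² = 0.129511
γ = 1/√(0.129511) = 2.779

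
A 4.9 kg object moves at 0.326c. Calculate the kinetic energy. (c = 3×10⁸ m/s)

γ = 1/√(1 - 0.326²) = 1.057787
γ - 1 = 0.057787
KE = (γ-1)mc² = 0.057787 × 4.9 × (3×10⁸)² = 2.548×10¹⁶ J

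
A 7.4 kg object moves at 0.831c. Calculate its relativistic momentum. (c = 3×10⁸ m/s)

γ = 1/√(1 - 0.831²) = 1.7977
v = 0.831 × 3×10⁸ = 2.493×10⁸ m/s
p = γmv = 1.7977 × 7.4 × 2.493×10⁸ = 3.316×10⁹ kg·m/s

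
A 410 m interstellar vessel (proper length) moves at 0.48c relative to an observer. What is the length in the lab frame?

Proper length L₀ = 410 m
γ = 1/√(1 - 0.48²) = 1.1399
L = L₀/γ = 410/1.1399 = 359.7 m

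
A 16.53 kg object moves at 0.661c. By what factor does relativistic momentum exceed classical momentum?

p_rel = γmv, p_class = mv
Ratio = γ = 1/√(1 - 0.661²) = 1.333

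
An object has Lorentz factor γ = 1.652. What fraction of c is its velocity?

From γ = 1/√(1 - v²/c²):
1/γ² = 1/1.652² = 0.3664
v²/c² = 1 - 0.3664 = 0.6336
v/c = √(0.6336) = 0.7960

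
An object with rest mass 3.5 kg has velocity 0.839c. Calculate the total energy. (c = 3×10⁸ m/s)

γ = 1/√(1 - 0.839²) = 1.8378
mc² = 3.5 × (3×10⁸)² = 3.150×10¹⁷ J
E = γmc² = 1.8378 × 3.150×10¹⁷ = 5.789×10¹⁷ J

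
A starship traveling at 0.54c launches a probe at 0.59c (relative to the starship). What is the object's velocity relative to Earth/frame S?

u = (u' + v)/(1 + u'v/c²)
Numerator: 0.59 + 0.54 = 1.13
Denominator: 1 + 0.3186 = 1.3186
u = 1.13/1.3186 = 0.8570c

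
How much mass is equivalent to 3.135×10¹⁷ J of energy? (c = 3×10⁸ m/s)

From E = mc², we get m = E/c²
c² = (3×10⁸)² = 9×10¹⁶ m²/s²
m = 3.135×10¹⁷ / 9×10¹⁶ = 3.483 kg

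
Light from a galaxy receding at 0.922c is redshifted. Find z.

β = 0.922
(1+β)/(1-β) = 1.922/0.078 = 24.64
√(24.64) = 4.964
z = 4.964 - 1 = 3.964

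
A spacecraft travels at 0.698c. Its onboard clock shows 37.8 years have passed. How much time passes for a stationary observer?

Proper time Δt₀ = 37.8 years
γ = 1/√(1 - 0.698²) = 1.3965
Δt = γΔt₀ = 1.3965 × 37.8 = 52.79 years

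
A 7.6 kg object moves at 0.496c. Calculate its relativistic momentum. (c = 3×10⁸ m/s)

γ = 1/√(1 - 0.496²) = 1.1516
v = 0.496 × 3×10⁸ = 1.488×10⁸ m/s
p = γmv = 1.1516 × 7.6 × 1.488×10⁸ = 1.302×10⁹ kg·m/s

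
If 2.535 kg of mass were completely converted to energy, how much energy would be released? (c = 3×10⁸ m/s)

Using E = mc²:
c² = (3×10⁸)² = 9×10¹⁶ m²/s²
E = 2.535 × 9×10¹⁶ = 2.282×10¹⁷ J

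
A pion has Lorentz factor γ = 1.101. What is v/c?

From γ = 1/√(1 - v²/c²):
1/γ² = 1/1.101² = 0.8249
v²/c² = 1 - 0.8249 = 0.1751
v/c = √(0.1751) = 0.4184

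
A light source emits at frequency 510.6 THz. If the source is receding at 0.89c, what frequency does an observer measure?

β = v/c = 0.89
(1-β)/(1+β) = 0.11/1.89 = 0.05820
Doppler factor = √(0.05820) = 0.2412
f_obs = 510.6 × 0.2412 = 123.2 THz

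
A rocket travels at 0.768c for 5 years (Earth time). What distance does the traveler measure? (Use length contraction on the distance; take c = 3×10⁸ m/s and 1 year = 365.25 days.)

Earth distance: d = v × t = 0.768c × 5 yr = 3.6354×10¹⁶ m
γ = 1.5614
d' = d/γ = 3.6354×10¹⁶/1.5614 = 2.328×10¹⁶ m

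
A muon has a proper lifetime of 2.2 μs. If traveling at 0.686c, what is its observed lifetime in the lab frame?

Proper lifetime τ₀ = 2.2 μs
γ = 1/√(1 - 0.686²) = 1.3744
τ = γτ₀ = 1.3744 × 2.2 μs = 3.024 μs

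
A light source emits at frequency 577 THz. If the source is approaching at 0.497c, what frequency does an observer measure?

β = v/c = 0.497
(1+β)/(1-β) = 1.497/0.503 = 2.976143
Doppler factor = √(2.976143) = 1.7252
f_obs = 577 × 1.7252 = 995.4 THz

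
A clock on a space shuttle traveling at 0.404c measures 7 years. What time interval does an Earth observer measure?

Proper time Δt₀ = 7 years
γ = 1/√(1 - 0.404²) = 1.0932
Δt = γΔt₀ = 1.0932 × 7 = 7.652 years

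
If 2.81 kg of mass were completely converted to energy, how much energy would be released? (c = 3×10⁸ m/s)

Using E = mc²:
c² = (3×10⁸)² = 9×10¹⁶ m²/s²
E = 2.81 × 9×10¹⁶ = 2.529×10¹⁷ J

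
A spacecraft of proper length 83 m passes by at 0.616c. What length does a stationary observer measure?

Proper length L₀ = 83 m
γ = 1/√(1 - 0.616²) = 1.26944
L = L₀/γ = 83/1.26944 = 65.38 m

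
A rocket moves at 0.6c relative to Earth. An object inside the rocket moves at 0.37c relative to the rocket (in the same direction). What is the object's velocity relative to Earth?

u = (u' + v)/(1 + u'v/c²)
Numerator: 0.37 + 0.6 = 0.97
Denominator: 1 + 0.222 = 1.222
u = 0.97/1.222 = 0.7938c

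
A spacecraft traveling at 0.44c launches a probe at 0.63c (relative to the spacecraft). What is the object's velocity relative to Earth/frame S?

u = (u' + v)/(1 + u'v/c²)
Numerator: 0.63 + 0.44 = 1.07
Denominator: 1 + 0.2772 = 1.2772
u = 1.07/1.2772 = 0.8378c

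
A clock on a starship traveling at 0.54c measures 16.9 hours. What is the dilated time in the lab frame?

Proper time Δt₀ = 16.9 hours
γ = 1/√(1 - 0.54²) = 1.188
Δt = γΔt₀ = 1.188 × 16.9 = 20.08 hours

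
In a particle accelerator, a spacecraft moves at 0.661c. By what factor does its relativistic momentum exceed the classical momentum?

p_rel = γmv, p_class = mv
Ratio = γ = 1/√(1 - 0.661²)
= 1/√(0.563079) = 1.333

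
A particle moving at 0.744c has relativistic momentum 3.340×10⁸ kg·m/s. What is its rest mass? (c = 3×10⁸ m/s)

γ = 1/√(1 - 0.744²) = 1.4966
v = 0.744 × 3×10⁸ = 2.232×10⁸ m/s
m = p/(γv) = 3.340×10⁸/(1.4966 × 2.232×10⁸) = 0.9999 kg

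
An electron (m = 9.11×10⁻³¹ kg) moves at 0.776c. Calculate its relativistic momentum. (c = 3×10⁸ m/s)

γ = 1/√(1 - 0.776²) = 1.58546
v = 0.776 × 3×10⁸ = 2.328×10⁸ m/s
p = γmv = 1.58546 × 9.11×10⁻³¹ × 2.328×10⁸ = 3.362×10⁻²² kg·m/s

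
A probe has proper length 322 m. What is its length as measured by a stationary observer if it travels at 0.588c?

Proper length L₀ = 322 m
γ = 1/√(1 - 0.588²) = 1.236
L = L₀/γ = 322/1.236 = 260.5 m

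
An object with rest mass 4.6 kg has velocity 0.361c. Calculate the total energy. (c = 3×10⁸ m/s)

γ = 1/√(1 - 0.361²) = 1.0723
mc² = 4.6 × (3×10⁸)² = 4.140×10¹⁷ J
E = γmc² = 1.0723 × 4.140×10¹⁷ = 4.439×10¹⁷ J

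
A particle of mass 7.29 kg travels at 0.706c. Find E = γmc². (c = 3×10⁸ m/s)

γ = 1/√(1 - 0.706²) = 1.412
mc² = 7.29 × (3×10⁸)² = 6.561×10¹⁷ J
E = γmc² = 1.412 × 6.561×10¹⁷ = 9.264×10¹⁷ J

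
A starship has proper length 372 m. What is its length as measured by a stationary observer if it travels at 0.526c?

Proper length L₀ = 372 m
γ = 1/√(1 - 0.526²) = 1.1758
L = L₀/γ = 372/1.1758 = 316.4 m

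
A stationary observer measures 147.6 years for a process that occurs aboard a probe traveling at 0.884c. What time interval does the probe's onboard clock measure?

Dilated time Δt = 147.6 years
γ = 1/√(1 - 0.884²) = 2.139
Δt₀ = Δt/γ = 147.6/2.139 = 69.00 years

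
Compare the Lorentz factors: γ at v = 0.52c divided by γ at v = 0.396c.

γ₁ = 1/√(1 - 0.52²) = 1.171
γ₂ = 1/√(1 - 0.396²) = 1.089
γ₁/γ₂ = 1.171/1.089 = 1.075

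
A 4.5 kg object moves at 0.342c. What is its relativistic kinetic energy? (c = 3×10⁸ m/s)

γ = 1/√(1 - 0.342²) = 1.06417
γ - 1 = 0.06417
KE = (γ-1)mc² = 0.06417 × 4.5 × (3×10⁸)² = 2.599×10¹⁶ J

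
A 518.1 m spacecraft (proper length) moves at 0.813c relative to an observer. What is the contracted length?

Proper length L₀ = 518.1 m
γ = 1/√(1 - 0.813²) = 1.717
L = L₀/γ = 518.1/1.717 = 301.7 m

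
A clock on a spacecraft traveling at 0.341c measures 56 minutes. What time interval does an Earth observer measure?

Proper time Δt₀ = 56 minutes
γ = 1/√(1 - 0.341²) = 1.0638
Δt = γΔt₀ = 1.0638 × 56 = 59.57 minutes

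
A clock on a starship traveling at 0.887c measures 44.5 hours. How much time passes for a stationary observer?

Proper time Δt₀ = 44.5 hours
γ = 1/√(1 - 0.887²) = 2.1656
Δt = γΔt₀ = 2.1656 × 44.5 = 96.37 hours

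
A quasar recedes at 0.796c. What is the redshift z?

β = 0.796
(1+β)/(1-β) = 1.796/0.204 = 8.804
√(8.804) = 2.967
z = 2.967 - 1 = 1.967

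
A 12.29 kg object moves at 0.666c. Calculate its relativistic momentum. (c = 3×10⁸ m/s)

γ = 1/√(1 - 0.666²) = 1.3406
v = 0.666 × 3×10⁸ = 1.998×10⁸ m/s
p = γmv = 1.3406 × 12.29 × 1.998×10⁸ = 3.292×10⁹ kg·m/s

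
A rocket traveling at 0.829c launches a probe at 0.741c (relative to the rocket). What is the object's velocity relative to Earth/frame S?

u = (u' + v)/(1 + u'v/c²)
Numerator: 0.741 + 0.829 = 1.57
Denominator: 1 + 0.614289 = 1.614289
u = 1.57/1.614289 = 0.9726c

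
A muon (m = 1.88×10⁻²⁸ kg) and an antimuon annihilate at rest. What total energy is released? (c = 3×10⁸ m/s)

Both particles have the same rest mass, so total mass = 2m
E = 2m·c² = 2 × 1.88×10⁻²⁸ × (3×10⁸)²
= 2 × 1.88×10⁻²⁸ × 9×10¹⁶
= 3.384×10⁻¹¹ J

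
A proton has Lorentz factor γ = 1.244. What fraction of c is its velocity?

From γ = 1/√(1 - v²/c²):
1/γ² = 1/1.244² = 0.6462
v²/c² = 1 - 0.6462 = 0.3538
v/c = √(0.3538) = 0.5948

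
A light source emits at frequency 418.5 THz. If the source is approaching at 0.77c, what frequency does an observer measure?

β = v/c = 0.77
(1+β)/(1-β) = 1.77/0.23 = 7.696
Doppler factor = √(7.696) = 2.774
f_obs = 418.5 × 2.774 = 1161 THz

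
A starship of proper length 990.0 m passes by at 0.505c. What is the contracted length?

Proper length L₀ = 990.0 m
γ = 1/√(1 - 0.505²) = 1.1586
L = L₀/γ = 990.0/1.1586 = 854.5 m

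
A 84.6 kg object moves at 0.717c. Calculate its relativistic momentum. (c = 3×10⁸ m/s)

γ = 1/√(1 - 0.717²) = 1.435
v = 0.717 × 3×10⁸ = 2.151×10⁸ m/s
p = γmv = 1.435 × 84.6 × 2.151×10⁸ = 2.611×10¹⁰ kg·m/s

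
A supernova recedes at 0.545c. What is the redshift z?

β = 0.545
(1+β)/(1-β) = 1.545/0.455 = 3.3956
√(3.3956) = 1.8427
z = 1.8427 - 1 = 0.8427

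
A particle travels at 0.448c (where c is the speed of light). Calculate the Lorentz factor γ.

v/c = 0.448, so (v/c)² = 0.200704
1 - (v/c)² = 0.799296
γ = 1/√(0.799296) = 1.119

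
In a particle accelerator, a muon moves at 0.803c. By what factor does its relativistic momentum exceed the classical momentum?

p_rel = γmv, p_class = mv
Ratio = γ = 1/√(1 - 0.803²)
= 1/√(0.355191) = 1.678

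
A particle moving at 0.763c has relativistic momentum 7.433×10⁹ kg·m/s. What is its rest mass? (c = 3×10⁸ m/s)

γ = 1/√(1 - 0.763²) = 1.547
v = 0.763 × 3×10⁸ = 2.289×10⁸ m/s
m = p/(γv) = 7.433×10⁹/(1.547 × 2.289×10⁸) = 20.99 kg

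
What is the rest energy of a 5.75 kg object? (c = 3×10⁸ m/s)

c² = (3×10⁸)² = 9.000×10¹⁶ m²/s²
E₀ = mc² = 5.75 × 9.000×10¹⁶ = 5.175×10¹⁷ J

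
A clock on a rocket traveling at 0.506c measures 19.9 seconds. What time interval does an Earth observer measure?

Proper time Δt₀ = 19.9 seconds
γ = 1/√(1 - 0.506²) = 1.1594
Δt = γΔt₀ = 1.1594 × 19.9 = 23.07 seconds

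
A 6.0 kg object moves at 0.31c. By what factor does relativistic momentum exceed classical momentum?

p_rel = γmv, p_class = mv
Ratio = γ = 1/√(1 - 0.31²) = 1.052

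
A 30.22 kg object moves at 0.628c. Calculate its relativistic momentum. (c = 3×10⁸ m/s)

γ = 1/√(1 - 0.628²) = 1.285
v = 0.628 × 3×10⁸ = 1.884×10⁸ m/s
p = γmv = 1.285 × 30.22 × 1.884×10⁸ = 7.316×10⁹ kg·m/s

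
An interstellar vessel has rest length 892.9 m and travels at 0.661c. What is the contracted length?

Proper length L₀ = 892.9 m
γ = 1/√(1 - 0.661²) = 1.3326
L = L₀/γ = 892.9/1.3326 = 670.0 m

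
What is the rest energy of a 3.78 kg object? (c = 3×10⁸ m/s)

c² = (3×10⁸)² = 9.000×10¹⁶ m²/s²
E₀ = mc² = 3.78 × 9.000×10¹⁶ = 3.402×10¹⁷ J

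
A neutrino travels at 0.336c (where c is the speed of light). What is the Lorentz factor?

v/c = 0.336, so (v/c)² = 0.112896
1 - (v/c)² = 0.887104
γ = 1/√(0.887104) = 1.062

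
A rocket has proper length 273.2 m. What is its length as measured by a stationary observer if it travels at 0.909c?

Proper length L₀ = 273.2 m
γ = 1/√(1 - 0.909²) = 2.399
L = L₀/γ = 273.2/2.399 = 113.9 m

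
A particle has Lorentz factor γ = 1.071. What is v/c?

From γ = 1/√(1 - v²/c²):
1/γ² = 1/1.071² = 0.87181
v²/c² = 1 - 0.87181 = 0.12819
v/c = √(0.12819) = 0.3580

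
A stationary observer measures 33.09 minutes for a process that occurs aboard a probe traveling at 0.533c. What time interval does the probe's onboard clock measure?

Dilated time Δt = 33.09 minutes
γ = 1/√(1 - 0.533²) = 1.1819
Δt₀ = Δt/γ = 33.09/1.1819 = 28.00 minutes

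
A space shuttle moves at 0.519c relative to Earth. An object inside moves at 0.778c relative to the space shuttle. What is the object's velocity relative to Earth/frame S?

u = (u' + v)/(1 + u'v/c²)
Numerator: 0.778 + 0.519 = 1.297
Denominator: 1 + 0.403782 = 1.403782
u = 1.297/1.403782 = 0.9239c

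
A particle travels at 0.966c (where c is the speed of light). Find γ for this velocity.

v/c = 0.966, so (v/c)² = 0.933156
1 - (v/c)² = 0.066844
γ = 1/√(0.066844) = 3.868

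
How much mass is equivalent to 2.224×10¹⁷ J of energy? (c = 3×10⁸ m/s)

From E = mc², we get m = E/c²
c² = (3×10⁸)² = 9×10¹⁶ m²/s²
m = 2.224×10¹⁷ / 9×10¹⁶ = 2.471 kg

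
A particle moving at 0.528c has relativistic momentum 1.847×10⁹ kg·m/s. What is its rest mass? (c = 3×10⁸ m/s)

γ = 1/√(1 - 0.528²) = 1.17752
v = 0.528 × 3×10⁸ = 1.584×10⁸ m/s
m = p/(γv) = 1.847×10⁹/(1.17752 × 1.584×10⁸) = 9.902 kg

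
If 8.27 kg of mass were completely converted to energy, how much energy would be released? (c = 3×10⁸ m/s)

Using E = mc²:
c² = (3×10⁸)² = 9×10¹⁶ m²/s²
E = 8.27 × 9×10¹⁶ = 7.443×10¹⁷ J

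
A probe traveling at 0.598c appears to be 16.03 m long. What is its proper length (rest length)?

Contracted length L = 16.03 m
γ = 1/√(1 - 0.598²) = 1.2477
L₀ = γL = 1.2477 × 16.03 = 20.00 m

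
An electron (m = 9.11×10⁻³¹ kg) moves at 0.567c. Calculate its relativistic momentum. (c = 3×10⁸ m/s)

γ = 1/√(1 - 0.567²) = 1.214
v = 0.567 × 3×10⁸ = 1.701×10⁸ m/s
p = γmv = 1.214 × 9.11×10⁻³¹ × 1.701×10⁸ = 1.881×10⁻²² kg·m/s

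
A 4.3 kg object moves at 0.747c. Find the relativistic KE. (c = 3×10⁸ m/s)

γ = 1/√(1 - 0.747²) = 1.5042
γ - 1 = 0.5042
KE = (γ-1)mc² = 0.5042 × 4.3 × (3×10⁸)² = 1.951×10¹⁷ J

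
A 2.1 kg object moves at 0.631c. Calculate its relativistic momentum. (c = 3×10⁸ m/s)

γ = 1/√(1 - 0.631²) = 1.289
v = 0.631 × 3×10⁸ = 1.893×10⁸ m/s
p = γmv = 1.289 × 2.1 × 1.893×10⁸ = 5.124×10⁸ kg·m/s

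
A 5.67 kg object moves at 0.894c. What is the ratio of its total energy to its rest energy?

E = γmc², E₀ = mc²
E/E₀ = γ = 1/√(1 - 0.894²) = 2.232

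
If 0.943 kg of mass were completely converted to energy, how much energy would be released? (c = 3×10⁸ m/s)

Using E = mc²:
c² = (3×10⁸)² = 9×10¹⁶ m²/s²
E = 0.943 × 9×10¹⁶ = 8.487×10¹⁶ J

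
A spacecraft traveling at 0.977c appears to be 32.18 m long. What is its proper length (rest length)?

Contracted length L = 32.18 m
γ = 1/√(1 - 0.977²) = 4.690
L₀ = γL = 4.690 × 32.18 = 150.9 m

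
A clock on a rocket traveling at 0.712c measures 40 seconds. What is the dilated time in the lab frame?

Proper time Δt₀ = 40 seconds
γ = 1/√(1 - 0.712²) = 1.42414
Δt = γΔt₀ = 1.42414 × 40 = 56.97 seconds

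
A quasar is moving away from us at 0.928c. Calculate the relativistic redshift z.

β = 0.928
(1+β)/(1-β) = 1.928/0.072 = 26.78
√(26.78) = 5.175
z = 5.175 - 1 = 4.175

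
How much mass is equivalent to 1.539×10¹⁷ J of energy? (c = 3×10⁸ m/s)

From E = mc², we get m = E/c²
c² = (3×10⁸)² = 9×10¹⁶ m²/s²
m = 1.539×10¹⁷ / 9×10¹⁶ = 1.710 kg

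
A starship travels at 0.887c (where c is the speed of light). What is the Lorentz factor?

v/c = 0.887, so (v/c)² = 0.786769
1 - (v/c)² = 0.213231
γ = 1/√(0.213231) = 2.166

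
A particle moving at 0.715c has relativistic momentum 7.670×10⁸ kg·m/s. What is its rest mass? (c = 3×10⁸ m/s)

γ = 1/√(1 - 0.715²) = 1.4304
v = 0.715 × 3×10⁸ = 2.145×10⁸ m/s
m = p/(γv) = 7.670×10⁸/(1.4304 × 2.145×10⁸) = 2.500 kg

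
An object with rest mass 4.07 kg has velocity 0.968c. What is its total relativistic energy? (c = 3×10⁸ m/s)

γ = 1/√(1 - 0.968²) = 3.985
mc² = 4.07 × (3×10⁸)² = 3.663×10¹⁷ J
E = γmc² = 3.985 × 3.663×10¹⁷ = 1.460×10¹⁸ J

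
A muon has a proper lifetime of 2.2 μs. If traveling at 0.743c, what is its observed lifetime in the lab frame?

Proper lifetime τ₀ = 2.2 μs
γ = 1/√(1 - 0.743²) = 1.494
τ = γτ₀ = 1.494 × 2.2 μs = 3.287 μs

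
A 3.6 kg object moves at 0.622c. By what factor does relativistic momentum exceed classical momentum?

p_rel = γmv, p_class = mv
Ratio = γ = 1/√(1 - 0.622²) = 1.277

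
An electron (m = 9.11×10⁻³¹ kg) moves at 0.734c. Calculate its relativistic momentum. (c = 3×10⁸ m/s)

γ = 1/√(1 - 0.734²) = 1.4724
v = 0.734 × 3×10⁸ = 2.202×10⁸ m/s
p = γmv = 1.4724 × 9.11×10⁻³¹ × 2.202×10⁸ = 2.954×10⁻²² kg·m/s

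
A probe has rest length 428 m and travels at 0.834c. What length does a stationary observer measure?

Proper length L₀ = 428 m
γ = 1/√(1 - 0.834²) = 1.812
L = L₀/γ = 428/1.812 = 236.2 m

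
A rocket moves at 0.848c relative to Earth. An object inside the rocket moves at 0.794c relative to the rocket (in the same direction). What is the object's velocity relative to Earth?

u = (u' + v)/(1 + u'v/c²)
Numerator: 0.794 + 0.848 = 1.642
Denominator: 1 + 0.673312 = 1.673312
u = 1.642/1.673312 = 0.9813c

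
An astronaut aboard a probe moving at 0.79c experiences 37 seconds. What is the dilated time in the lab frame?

Proper time Δt₀ = 37 seconds
γ = 1/√(1 - 0.79²) = 1.631
Δt = γΔt₀ = 1.631 × 37 = 60.35 seconds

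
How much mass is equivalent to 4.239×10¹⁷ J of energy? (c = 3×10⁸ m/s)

From E = mc², we get m = E/c²
c² = (3×10⁸)² = 9×10¹⁶ m²/s²
m = 4.239×10¹⁷ / 9×10¹⁶ = 4.710 kg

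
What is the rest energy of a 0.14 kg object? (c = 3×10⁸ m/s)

c² = (3×10⁸)² = 9.000×10¹⁶ m²/s²
E₀ = mc² = 0.14 × 9.000×10¹⁶ = 1.260×10¹⁶ J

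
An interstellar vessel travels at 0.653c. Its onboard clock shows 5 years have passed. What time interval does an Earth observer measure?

Proper time Δt₀ = 5 years
γ = 1/√(1 - 0.653²) = 1.3204
Δt = γΔt₀ = 1.3204 × 5 = 6.602 years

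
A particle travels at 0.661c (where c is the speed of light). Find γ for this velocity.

v/c = 0.661, so (v/c)² = 0.436921
1 - (v/c)² = 0.563079
γ = 1/√(0.563079) = 1.333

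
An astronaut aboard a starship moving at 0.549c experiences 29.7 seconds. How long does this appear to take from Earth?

Proper time Δt₀ = 29.7 seconds
γ = 1/√(1 - 0.549²) = 1.1964
Δt = γΔt₀ = 1.1964 × 29.7 = 35.53 seconds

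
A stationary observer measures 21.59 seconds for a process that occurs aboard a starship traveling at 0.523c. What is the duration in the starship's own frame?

Dilated time Δt = 21.59 seconds
γ = 1/√(1 - 0.523²) = 1.1733
Δt₀ = Δt/γ = 21.59/1.1733 = 18.40 seconds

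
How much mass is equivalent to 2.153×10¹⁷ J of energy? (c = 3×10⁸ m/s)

From E = mc², we get m = E/c²
c² = (3×10⁸)² = 9×10¹⁶ m²/s²
m = 2.153×10¹⁷ / 9×10¹⁶ = 2.392 kg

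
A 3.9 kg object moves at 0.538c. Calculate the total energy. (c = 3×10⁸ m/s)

γ = 1/√(1 - 0.538²) = 1.1863
mc² = 3.9 × (3×10⁸)² = 3.510×10¹⁷ J
E = γmc² = 1.1863 × 3.510×10¹⁷ = 4.164×10¹⁷ J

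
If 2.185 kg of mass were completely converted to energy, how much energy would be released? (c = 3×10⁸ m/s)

Using E = mc²:
c² = (3×10⁸)² = 9×10¹⁶ m²/s²
E = 2.185 × 9×10¹⁶ = 1.967×10¹⁷ J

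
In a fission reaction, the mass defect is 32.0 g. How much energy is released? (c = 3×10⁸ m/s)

Convert mass defect: Δm = 32.0 g = 0.032 kg
E = Δm·c² = 0.032 × (3×10⁸)²
= 0.032 × 9×10¹⁶ = 2.880×10¹⁵ J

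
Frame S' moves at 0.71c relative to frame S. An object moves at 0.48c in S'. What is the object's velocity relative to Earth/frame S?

u = (u' + v)/(1 + u'v/c²)
Numerator: 0.48 + 0.71 = 1.19
Denominator: 1 + 0.3408 = 1.3408
u = 1.19/1.3408 = 0.8875c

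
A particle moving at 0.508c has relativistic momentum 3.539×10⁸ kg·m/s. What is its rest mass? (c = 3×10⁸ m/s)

γ = 1/√(1 - 0.508²) = 1.161
v = 0.508 × 3×10⁸ = 1.524×10⁸ m/s
m = p/(γv) = 3.539×10⁸/(1.161 × 1.524×10⁸) = 2.000 kg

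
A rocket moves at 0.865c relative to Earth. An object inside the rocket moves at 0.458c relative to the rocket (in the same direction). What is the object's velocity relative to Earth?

u = (u' + v)/(1 + u'v/c²)
Numerator: 0.458 + 0.865 = 1.323
Denominator: 1 + 0.39617 = 1.39617
u = 1.323/1.39617 = 0.9476c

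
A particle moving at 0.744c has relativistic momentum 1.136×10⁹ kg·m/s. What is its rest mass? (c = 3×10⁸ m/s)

γ = 1/√(1 - 0.744²) = 1.4966
v = 0.744 × 3×10⁸ = 2.232×10⁸ m/s
m = p/(γv) = 1.136×10⁹/(1.4966 × 2.232×10⁸) = 3.401 kg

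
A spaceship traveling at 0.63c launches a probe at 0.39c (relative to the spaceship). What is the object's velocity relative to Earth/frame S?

u = (u' + v)/(1 + u'v/c²)
Numerator: 0.39 + 0.63 = 1.02
Denominator: 1 + 0.2457 = 1.2457
u = 1.02/1.2457 = 0.8188c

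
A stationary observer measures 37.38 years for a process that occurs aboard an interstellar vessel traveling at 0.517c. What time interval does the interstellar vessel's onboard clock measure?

Dilated time Δt = 37.38 years
γ = 1/√(1 - 0.517²) = 1.168
Δt₀ = Δt/γ = 37.38/1.168 = 32.00 years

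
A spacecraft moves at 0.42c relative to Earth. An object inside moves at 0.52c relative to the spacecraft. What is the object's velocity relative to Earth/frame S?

u = (u' + v)/(1 + u'v/c²)
Numerator: 0.52 + 0.42 = 0.94
Denominator: 1 + 0.2184 = 1.2184
u = 0.94/1.2184 = 0.7715c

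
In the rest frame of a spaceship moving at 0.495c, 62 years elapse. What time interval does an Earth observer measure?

Proper time Δt₀ = 62 years
γ = 1/√(1 - 0.495²) = 1.151
Δt = γΔt₀ = 1.151 × 62 = 71.36 years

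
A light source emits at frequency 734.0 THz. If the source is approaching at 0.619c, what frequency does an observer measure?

β = v/c = 0.619
(1+β)/(1-β) = 1.619/0.381 = 4.249
Doppler factor = √(4.249) = 2.061
f_obs = 734.0 × 2.061 = 1513 THz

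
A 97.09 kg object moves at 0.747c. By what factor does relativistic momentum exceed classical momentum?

p_rel = γmv, p_class = mv
Ratio = γ = 1/√(1 - 0.747²) = 1.504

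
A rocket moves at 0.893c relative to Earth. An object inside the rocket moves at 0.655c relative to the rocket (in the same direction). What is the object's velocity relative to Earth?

u = (u' + v)/(1 + u'v/c²)
Numerator: 0.655 + 0.893 = 1.548
Denominator: 1 + 0.584915 = 1.584915
u = 1.548/1.584915 = 0.9767c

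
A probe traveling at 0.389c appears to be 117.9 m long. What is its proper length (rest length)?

Contracted length L = 117.9 m
γ = 1/√(1 - 0.389²) = 1.0855
L₀ = γL = 1.0855 × 117.9 = 128.0 m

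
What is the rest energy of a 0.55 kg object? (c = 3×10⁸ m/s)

c² = (3×10⁸)² = 9.000×10¹⁶ m²/s²
E₀ = mc² = 0.55 × 9.000×10¹⁶ = 4.950×10¹⁶ J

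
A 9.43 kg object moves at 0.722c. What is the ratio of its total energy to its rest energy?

E = γmc², E₀ = mc²
E/E₀ = γ = 1/√(1 - 0.722²) = 1.445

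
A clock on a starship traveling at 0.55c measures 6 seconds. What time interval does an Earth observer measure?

Proper time Δt₀ = 6 seconds
γ = 1/√(1 - 0.55²) = 1.1974
Δt = γΔt₀ = 1.1974 × 6 = 7.184 seconds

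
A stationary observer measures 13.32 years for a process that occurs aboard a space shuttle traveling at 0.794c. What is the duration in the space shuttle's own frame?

Dilated time Δt = 13.32 years
γ = 1/√(1 - 0.794²) = 1.645
Δt₀ = Δt/γ = 13.32/1.645 = 8.097 years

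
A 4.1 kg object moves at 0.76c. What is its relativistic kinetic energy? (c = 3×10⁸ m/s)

γ = 1/√(1 - 0.76²) = 1.53864
γ - 1 = 0.53864
KE = (γ-1)mc² = 0.53864 × 4.1 × (3×10⁸)² = 1.988×10¹⁷ J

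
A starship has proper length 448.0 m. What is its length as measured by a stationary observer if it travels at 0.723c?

Proper length L₀ = 448.0 m
γ = 1/√(1 - 0.723²) = 1.4475
L = L₀/γ = 448.0/1.4475 = 309.5 m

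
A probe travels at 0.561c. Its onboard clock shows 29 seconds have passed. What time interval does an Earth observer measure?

Proper time Δt₀ = 29 seconds
γ = 1/√(1 - 0.561²) = 1.208
Δt = γΔt₀ = 1.208 × 29 = 35.03 seconds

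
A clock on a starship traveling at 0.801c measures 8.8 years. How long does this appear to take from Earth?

Proper time Δt₀ = 8.8 years
γ = 1/√(1 - 0.801²) = 1.670
Δt = γΔt₀ = 1.670 × 8.8 = 14.70 years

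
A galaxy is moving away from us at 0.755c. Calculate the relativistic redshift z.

β = 0.755
(1+β)/(1-β) = 1.755/0.245 = 7.163
√(7.163) = 2.676
z = 2.676 - 1 = 1.676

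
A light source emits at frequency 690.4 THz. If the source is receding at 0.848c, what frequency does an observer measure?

β = v/c = 0.848
(1-β)/(1+β) = 0.152/1.848 = 0.08225
Doppler factor = √(0.08225) = 0.2868
f_obs = 690.4 × 0.2868 = 198.0 THz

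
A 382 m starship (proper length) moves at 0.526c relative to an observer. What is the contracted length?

Proper length L₀ = 382 m
γ = 1/√(1 - 0.526²) = 1.1758
L = L₀/γ = 382/1.1758 = 324.9 m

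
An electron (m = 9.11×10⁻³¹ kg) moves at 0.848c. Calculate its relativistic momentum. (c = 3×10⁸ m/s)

γ = 1/√(1 - 0.848²) = 1.887
v = 0.848 × 3×10⁸ = 2.544×10⁸ m/s
p = γmv = 1.887 × 9.11×10⁻³¹ × 2.544×10⁸ = 4.373×10⁻²² kg·m/s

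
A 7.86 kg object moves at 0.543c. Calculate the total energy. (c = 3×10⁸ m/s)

γ = 1/√(1 - 0.543²) = 1.1909
mc² = 7.86 × (3×10⁸)² = 7.074×10¹⁷ J
E = γmc² = 1.1909 × 7.074×10¹⁷ = 8.424×10¹⁷ J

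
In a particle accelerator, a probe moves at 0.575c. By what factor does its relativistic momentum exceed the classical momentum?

p_rel = γmv, p_class = mv
Ratio = γ = 1/√(1 - 0.575²)
= 1/√(0.669375) = 1.222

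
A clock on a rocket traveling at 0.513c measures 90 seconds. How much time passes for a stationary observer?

Proper time Δt₀ = 90 seconds
γ = 1/√(1 - 0.513²) = 1.16497
Δt = γΔt₀ = 1.16497 × 90 = 104.8 seconds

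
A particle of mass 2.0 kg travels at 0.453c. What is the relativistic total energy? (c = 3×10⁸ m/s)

γ = 1/√(1 - 0.453²) = 1.1217
mc² = 2.0 × (3×10⁸)² = 1.800×10¹⁷ J
E = γmc² = 1.1217 × 1.800×10¹⁷ = 2.019×10¹⁷ J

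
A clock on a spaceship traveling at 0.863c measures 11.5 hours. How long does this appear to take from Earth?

Proper time Δt₀ = 11.5 hours
γ = 1/√(1 - 0.863²) = 1.979
Δt = γΔt₀ = 1.979 × 11.5 = 22.76 hours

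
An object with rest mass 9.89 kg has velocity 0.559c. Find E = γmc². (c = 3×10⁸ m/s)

γ = 1/√(1 - 0.559²) = 1.206
mc² = 9.89 × (3×10⁸)² = 8.901×10¹⁷ J
E = γmc² = 1.206 × 8.901×10¹⁷ = 1.073×10¹⁸ J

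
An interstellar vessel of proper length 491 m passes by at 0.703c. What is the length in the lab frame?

Proper length L₀ = 491 m
γ = 1/√(1 - 0.703²) = 1.406
L = L₀/γ = 491/1.406 = 349.2 m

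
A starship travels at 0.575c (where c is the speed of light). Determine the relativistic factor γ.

v/c = 0.575, so (v/c)² = 0.330625
1 - (v/c)² = 0.669375
γ = 1/√(0.669375) = 1.222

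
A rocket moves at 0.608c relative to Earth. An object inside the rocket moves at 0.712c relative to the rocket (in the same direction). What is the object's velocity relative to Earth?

u = (u' + v)/(1 + u'v/c²)
Numerator: 0.712 + 0.608 = 1.32
Denominator: 1 + 0.432896 = 1.432896
u = 1.32/1.432896 = 0.9212c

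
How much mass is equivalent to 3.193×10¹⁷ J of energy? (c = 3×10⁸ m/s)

From E = mc², we get m = E/c²
c² = (3×10⁸)² = 9×10¹⁶ m²/s²
m = 3.193×10¹⁷ / 9×10¹⁶ = 3.548 kg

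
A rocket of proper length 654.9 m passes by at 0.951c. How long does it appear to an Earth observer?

Proper length L₀ = 654.9 m
γ = 1/√(1 - 0.951²) = 3.234
L = L₀/γ = 654.9/3.234 = 202.5 m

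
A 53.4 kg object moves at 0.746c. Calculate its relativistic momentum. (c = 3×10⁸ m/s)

γ = 1/√(1 - 0.746²) = 1.502
v = 0.746 × 3×10⁸ = 2.238×10⁸ m/s
p = γmv = 1.502 × 53.4 × 2.238×10⁸ = 1.795×10¹⁰ kg·m/s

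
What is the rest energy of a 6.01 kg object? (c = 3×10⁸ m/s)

c² = (3×10⁸)² = 9.000×10¹⁶ m²/s²
E₀ = mc² = 6.01 × 9.000×10¹⁶ = 5.409×10¹⁷ J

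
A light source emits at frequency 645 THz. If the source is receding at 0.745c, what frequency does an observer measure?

β = v/c = 0.745
(1-β)/(1+β) = 0.255/1.745 = 0.14613
Doppler factor = √(0.14613) = 0.3823
f_obs = 645 × 0.3823 = 246.6 THz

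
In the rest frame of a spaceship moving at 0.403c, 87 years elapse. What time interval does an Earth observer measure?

Proper time Δt₀ = 87 years
γ = 1/√(1 - 0.403²) = 1.0927
Δt = γΔt₀ = 1.0927 × 87 = 95.06 years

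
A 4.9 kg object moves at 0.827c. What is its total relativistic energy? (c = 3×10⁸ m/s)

γ = 1/√(1 - 0.827²) = 1.7787
mc² = 4.9 × (3×10⁸)² = 4.410×10¹⁷ J
E = γmc² = 1.7787 × 4.410×10¹⁷ = 7.844×10¹⁷ J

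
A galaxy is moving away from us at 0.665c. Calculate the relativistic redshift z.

β = 0.665
(1+β)/(1-β) = 1.665/0.335 = 4.970
√(4.970) = 2.229
z = 2.229 - 1 = 1.229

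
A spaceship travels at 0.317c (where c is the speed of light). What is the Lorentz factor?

v/c = 0.317, so (v/c)² = 0.100489
1 - (v/c)² = 0.899511
γ = 1/√(0.899511) = 1.054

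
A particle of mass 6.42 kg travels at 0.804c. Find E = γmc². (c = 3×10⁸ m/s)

γ = 1/√(1 - 0.804²) = 1.6817
mc² = 6.42 × (3×10⁸)² = 5.778×10¹⁷ J
E = γmc² = 1.6817 × 5.778×10¹⁷ = 9.717×10¹⁷ J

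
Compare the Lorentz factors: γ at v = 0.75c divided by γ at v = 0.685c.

γ₁ = 1/√(1 - 0.75²) = 1.512
γ₂ = 1/√(1 - 0.685²) = 1.373
γ₁/γ₂ = 1.512/1.373 = 1.101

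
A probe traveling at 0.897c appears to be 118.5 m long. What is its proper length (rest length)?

Contracted length L = 118.5 m
γ = 1/√(1 - 0.897²) = 2.2623
L₀ = γL = 2.2623 × 118.5 = 268.1 m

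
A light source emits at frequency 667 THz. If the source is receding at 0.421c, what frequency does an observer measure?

β = v/c = 0.421
(1-β)/(1+β) = 0.579/1.421 = 0.40746
Doppler factor = √(0.40746) = 0.63833
f_obs = 667 × 0.63833 = 425.8 THz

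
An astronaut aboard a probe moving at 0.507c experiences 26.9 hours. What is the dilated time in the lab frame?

Proper time Δt₀ = 26.9 hours
γ = 1/√(1 - 0.507²) = 1.1602
Δt = γΔt₀ = 1.1602 × 26.9 = 31.21 hours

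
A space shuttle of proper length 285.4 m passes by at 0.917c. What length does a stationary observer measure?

Proper length L₀ = 285.4 m
γ = 1/√(1 - 0.917²) = 2.507
L = L₀/γ = 285.4/2.507 = 113.8 m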